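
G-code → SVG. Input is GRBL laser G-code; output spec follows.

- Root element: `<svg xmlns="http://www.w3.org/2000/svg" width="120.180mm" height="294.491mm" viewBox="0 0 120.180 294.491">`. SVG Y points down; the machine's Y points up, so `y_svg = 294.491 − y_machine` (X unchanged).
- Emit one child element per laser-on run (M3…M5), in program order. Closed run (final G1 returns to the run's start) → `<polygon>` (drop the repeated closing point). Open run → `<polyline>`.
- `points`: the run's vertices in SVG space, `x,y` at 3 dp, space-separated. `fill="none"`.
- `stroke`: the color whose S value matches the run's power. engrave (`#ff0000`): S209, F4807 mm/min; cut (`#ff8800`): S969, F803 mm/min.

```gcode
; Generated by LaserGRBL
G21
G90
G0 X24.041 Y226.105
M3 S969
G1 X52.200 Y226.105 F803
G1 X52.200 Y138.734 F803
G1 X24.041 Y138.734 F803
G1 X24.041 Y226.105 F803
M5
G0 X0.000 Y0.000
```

Each laser-on run becomes one SVG element. Flip Y back into SVG space with y_svg = 294.491 − y_machine. Every run uses S969, so all elements get stroke `#ff8800` (cut).

Run 1: The run returns to its start, so emit a `<polygon>` with points (Y-flipped): 24.041,68.386 52.200,68.386 52.200,155.757 24.041,155.757.

<svg xmlns="http://www.w3.org/2000/svg" width="120.180mm" height="294.491mm" viewBox="0 0 120.180 294.491">
  <polygon points="24.041,68.386 52.200,68.386 52.200,155.757 24.041,155.757" fill="none" stroke="#ff8800"/>
</svg>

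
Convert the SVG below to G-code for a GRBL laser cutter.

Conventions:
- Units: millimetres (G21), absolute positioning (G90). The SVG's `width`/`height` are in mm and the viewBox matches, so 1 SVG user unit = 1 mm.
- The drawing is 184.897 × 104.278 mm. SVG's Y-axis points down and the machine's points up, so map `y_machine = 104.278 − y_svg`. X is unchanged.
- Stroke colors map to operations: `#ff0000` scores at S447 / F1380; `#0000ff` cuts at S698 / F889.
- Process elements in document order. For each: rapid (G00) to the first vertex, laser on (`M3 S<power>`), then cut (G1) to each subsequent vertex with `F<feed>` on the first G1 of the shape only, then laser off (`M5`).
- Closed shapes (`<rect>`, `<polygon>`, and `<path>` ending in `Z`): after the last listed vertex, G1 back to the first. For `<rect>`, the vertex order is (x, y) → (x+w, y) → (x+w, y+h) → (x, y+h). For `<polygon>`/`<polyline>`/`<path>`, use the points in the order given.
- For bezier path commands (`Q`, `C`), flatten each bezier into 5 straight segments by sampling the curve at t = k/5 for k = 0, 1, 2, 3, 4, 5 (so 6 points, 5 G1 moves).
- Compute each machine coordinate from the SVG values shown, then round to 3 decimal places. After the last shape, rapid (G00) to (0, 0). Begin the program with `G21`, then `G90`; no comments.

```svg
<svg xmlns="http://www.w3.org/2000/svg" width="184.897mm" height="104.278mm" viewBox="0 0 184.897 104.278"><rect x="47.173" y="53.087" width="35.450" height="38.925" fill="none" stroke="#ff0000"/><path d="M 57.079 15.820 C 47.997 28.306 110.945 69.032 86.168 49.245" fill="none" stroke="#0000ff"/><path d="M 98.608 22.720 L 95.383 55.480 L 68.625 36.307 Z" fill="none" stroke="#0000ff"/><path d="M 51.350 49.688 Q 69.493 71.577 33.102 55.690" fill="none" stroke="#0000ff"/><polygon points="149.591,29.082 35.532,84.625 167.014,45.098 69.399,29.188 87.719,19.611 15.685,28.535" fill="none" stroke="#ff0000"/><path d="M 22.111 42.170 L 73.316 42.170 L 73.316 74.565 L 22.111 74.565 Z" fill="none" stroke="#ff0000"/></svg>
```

G21
G90
G00 X47.173 Y51.191
M3 S447
G1 X82.623 Y51.191 F1380
G1 X82.623 Y12.266
G1 X47.173 Y12.266
G1 X47.173 Y51.191
M5
G00 X57.079 Y88.458
M3 S698
G1 X58.995 Y78.288 F889
G1 X70.531 Y65.600
G1 X84.017 Y54.655
G1 X91.785 Y49.712
G1 X86.168 Y55.033
M5
G00 X98.608 Y81.558
M3 S698
G1 X95.383 Y48.798 F889
G1 X68.625 Y67.971
G1 X98.608 Y81.558
M5
G00 X51.350 Y54.590
M3 S698
G1 X56.426 Y47.345 F889
G1 X57.139 Y43.123
G1 X53.489 Y41.923
G1 X45.477 Y43.744
G1 X33.102 Y48.588
M5
G00 X149.591 Y75.196
M3 S447
G1 X35.532 Y19.653 F1380
G1 X167.014 Y59.180
G1 X69.399 Y75.090
G1 X87.719 Y84.667
G1 X15.685 Y75.743
G1 X149.591 Y75.196
M5
G00 X22.111 Y62.108
M3 S447
G1 X73.316 Y62.108 F1380
G1 X73.316 Y29.713
G1 X22.111 Y29.713
G1 X22.111 Y62.108
M5
G00 X0.000 Y0.000

Since the viewBox matches the mm dimensions, user units are millimetres directly. The only transform is the Y-flip y_m = 104.278 − y_svg.

Shape 1 is a rectangle drawn with `<rect>`. Its stroke #ff0000 means score at S447, F1380. After flipping Y the toolpath is (47.173,51.191) → (82.623,51.191) → (82.623,12.266) → (47.173,12.266) → (47.173,51.191), returning to the start.

Shape 2 is a cubic bezier drawn with `<path>`. Its stroke #0000ff means cut at S698, F889. After flipping Y the toolpath is (57.079,88.458) → (58.995,78.288) → (70.531,65.600) → (84.017,54.655) → (91.785,49.712) → (86.168,55.033).

Shape 3 is a regular polygon drawn with `<path>`. Its stroke #0000ff means cut at S698, F889. After flipping Y the toolpath is (98.608,81.558) → (95.383,48.798) → (68.625,67.971) → (98.608,81.558), returning to the start.

Shape 4 is a quadratic bezier drawn with `<path>`. Its stroke #0000ff means cut at S698, F889. After flipping Y the toolpath is (51.350,54.590) → (56.426,47.345) → (57.139,43.123) → (53.489,41.923) → (45.477,43.744) → (33.102,48.588).

Shape 5 is a closed polygon drawn with `<polygon>`. Its stroke #ff0000 means score at S447, F1380. After flipping Y the toolpath is (149.591,75.196) → (35.532,19.653) → (167.014,59.180) → (69.399,75.090) → (87.719,84.667) → (15.685,75.743) → (149.591,75.196), returning to the start.

Shape 6 is a rectangle drawn with `<path>`. Its stroke #ff0000 means score at S447, F1380. After flipping Y the toolpath is (22.111,62.108) → (73.316,62.108) → (73.316,29.713) → (22.111,29.713) → (22.111,62.108), returning to the start.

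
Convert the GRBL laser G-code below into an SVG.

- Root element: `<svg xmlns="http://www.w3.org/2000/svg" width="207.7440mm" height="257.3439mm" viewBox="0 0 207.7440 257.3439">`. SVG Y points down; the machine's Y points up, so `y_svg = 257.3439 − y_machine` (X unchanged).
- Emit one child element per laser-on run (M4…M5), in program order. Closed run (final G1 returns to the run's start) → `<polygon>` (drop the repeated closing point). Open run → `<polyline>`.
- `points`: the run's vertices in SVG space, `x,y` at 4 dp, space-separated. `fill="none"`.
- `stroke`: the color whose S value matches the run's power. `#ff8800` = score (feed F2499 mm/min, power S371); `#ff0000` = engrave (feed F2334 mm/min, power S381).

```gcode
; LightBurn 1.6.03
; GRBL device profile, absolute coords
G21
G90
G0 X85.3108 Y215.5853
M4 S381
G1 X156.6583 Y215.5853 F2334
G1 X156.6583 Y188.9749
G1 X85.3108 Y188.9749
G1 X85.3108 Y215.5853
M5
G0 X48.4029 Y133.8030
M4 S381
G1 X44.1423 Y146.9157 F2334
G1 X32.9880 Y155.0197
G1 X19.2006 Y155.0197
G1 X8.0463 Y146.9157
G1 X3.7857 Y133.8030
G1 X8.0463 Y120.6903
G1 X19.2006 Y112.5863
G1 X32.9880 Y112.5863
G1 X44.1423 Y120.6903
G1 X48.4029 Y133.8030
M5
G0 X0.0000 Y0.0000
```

<svg xmlns="http://www.w3.org/2000/svg" width="207.7440mm" height="257.3439mm" viewBox="0 0 207.7440 257.3439">
  <polygon points="85.3108,41.7586 156.6583,41.7586 156.6583,68.3690 85.3108,68.3690" fill="none" stroke="#ff0000"/>
  <polygon points="48.4029,123.5409 44.1423,110.4282 32.9880,102.3242 19.2006,102.3242 8.0463,110.4282 3.7857,123.5409 8.0463,136.6536 19.2006,144.7576 32.9880,144.7576 44.1423,136.6536" fill="none" stroke="#ff0000"/>
</svg>

y_svg = 257.3439 − y_m. Every run uses S381, so all elements get stroke `#ff0000` (engrave).

[1] closed run; points: 85.3108,41.7586 156.6583,41.7586 156.6583,68.3690 85.3108,68.3690

[2] closed run; points: 48.4029,123.5409 44.1423,110.4282 32.9880,102.3242 19.2006,102.3242 8.0463,110.4282 3.7857,123.5409 8.0463,136.6536 19.2006,144.7576 32.9880,144.7576 44.1423,136.6536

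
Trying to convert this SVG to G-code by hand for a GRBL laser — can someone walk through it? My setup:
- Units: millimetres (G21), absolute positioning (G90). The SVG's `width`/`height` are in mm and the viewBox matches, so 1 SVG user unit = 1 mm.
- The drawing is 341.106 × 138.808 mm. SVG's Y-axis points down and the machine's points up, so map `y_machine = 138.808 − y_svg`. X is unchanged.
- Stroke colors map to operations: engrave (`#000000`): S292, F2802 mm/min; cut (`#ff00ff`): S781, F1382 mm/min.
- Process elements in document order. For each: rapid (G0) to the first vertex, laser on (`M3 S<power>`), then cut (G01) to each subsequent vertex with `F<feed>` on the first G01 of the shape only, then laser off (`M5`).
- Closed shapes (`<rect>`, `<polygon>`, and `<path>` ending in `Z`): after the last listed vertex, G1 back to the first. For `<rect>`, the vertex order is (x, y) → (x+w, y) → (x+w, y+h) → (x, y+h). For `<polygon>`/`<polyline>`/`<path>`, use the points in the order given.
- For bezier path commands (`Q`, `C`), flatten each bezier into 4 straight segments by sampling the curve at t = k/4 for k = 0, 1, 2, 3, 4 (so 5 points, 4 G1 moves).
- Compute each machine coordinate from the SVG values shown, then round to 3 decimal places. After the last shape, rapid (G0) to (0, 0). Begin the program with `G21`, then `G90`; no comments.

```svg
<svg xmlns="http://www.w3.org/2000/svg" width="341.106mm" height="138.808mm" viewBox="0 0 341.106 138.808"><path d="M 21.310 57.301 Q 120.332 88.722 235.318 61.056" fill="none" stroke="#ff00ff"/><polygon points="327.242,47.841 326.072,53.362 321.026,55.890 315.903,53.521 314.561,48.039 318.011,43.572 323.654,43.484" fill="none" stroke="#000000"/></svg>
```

1 u = 1 mm; y_m = 138.808 − y.

[1] `<path>` quadratic bezier, #ff00ff→cut S781 F1382: (21.310,81.507) → (71.819,69.489) → (124.323,64.858) → (178.823,67.612) → (235.318,77.752)

[2] `<polygon>` regular polygon, #000000→engrave S292 F2802: (327.242,90.967) → (326.072,85.446) → (321.026,82.918) → (315.903,85.287) → (314.561,90.769) → (318.011,95.236) → (323.654,95.324) → (327.242,90.967) (closed)

G21
G90
G0 X21.310 Y81.507
M3 S781
G01 X71.819 Y69.489 F1382
G01 X124.323 Y64.858
G01 X178.823 Y67.612
G01 X235.318 Y77.752
M5
G0 X327.242 Y90.967
M3 S292
G01 X326.072 Y85.446 F2802
G01 X321.026 Y82.918
G01 X315.903 Y85.287
G01 X314.561 Y90.769
G01 X318.011 Y95.236
G01 X323.654 Y95.324
G01 X327.242 Y90.967
M5
G0 X0.000 Y0.000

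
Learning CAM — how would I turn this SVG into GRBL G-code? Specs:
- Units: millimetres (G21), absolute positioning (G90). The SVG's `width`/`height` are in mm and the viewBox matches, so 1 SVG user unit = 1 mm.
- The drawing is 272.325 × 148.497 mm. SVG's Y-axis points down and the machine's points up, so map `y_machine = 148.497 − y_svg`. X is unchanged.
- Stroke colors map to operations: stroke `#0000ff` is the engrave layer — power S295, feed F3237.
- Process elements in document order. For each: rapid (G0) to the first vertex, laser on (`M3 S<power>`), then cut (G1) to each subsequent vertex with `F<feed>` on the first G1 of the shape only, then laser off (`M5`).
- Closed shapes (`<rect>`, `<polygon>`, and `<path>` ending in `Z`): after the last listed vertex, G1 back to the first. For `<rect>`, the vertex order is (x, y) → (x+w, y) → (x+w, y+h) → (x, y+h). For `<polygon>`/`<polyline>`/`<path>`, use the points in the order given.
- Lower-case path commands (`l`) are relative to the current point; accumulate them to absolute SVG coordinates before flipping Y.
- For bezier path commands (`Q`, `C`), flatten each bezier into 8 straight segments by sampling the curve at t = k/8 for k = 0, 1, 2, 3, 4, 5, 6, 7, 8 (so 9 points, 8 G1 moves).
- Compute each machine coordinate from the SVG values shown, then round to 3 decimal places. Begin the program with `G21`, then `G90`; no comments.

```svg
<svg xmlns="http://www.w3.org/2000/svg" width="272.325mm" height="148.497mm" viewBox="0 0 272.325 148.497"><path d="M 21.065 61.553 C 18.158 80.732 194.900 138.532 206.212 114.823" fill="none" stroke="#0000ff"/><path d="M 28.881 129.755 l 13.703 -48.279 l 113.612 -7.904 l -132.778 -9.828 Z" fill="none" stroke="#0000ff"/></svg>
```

1 u = 1 mm; y_m = 148.497 − y.

[1] `<path>` cubic bezier, #0000ff→engrave S295 F3237: (21.065,86.944) → (27.722,78.176) → (47.177,67.195) → (75.387,55.409) → (108.306,44.226) → (141.893,35.053) → (172.102,29.298) → (194.889,28.369) → (206.212,33.674)

[2] `<path>` closed polygon, #0000ff→engrave S295 F3237: (28.881,18.742) → (42.584,67.021) → (156.196,74.925) → (23.418,84.753) → (28.881,18.742) (closed)

G21
G90
G0 X21.065 Y86.944
M3 S295
G1 X27.722 Y78.176 F3237
G1 X47.177 Y67.195
G1 X75.387 Y55.409
G1 X108.306 Y44.226
G1 X141.893 Y35.053
G1 X172.102 Y29.298
G1 X194.889 Y28.369
G1 X206.212 Y33.674
M5
G0 X28.881 Y18.742
M3 S295
G1 X42.584 Y67.021 F3237
G1 X156.196 Y74.925
G1 X23.418 Y84.753
G1 X28.881 Y18.742
M5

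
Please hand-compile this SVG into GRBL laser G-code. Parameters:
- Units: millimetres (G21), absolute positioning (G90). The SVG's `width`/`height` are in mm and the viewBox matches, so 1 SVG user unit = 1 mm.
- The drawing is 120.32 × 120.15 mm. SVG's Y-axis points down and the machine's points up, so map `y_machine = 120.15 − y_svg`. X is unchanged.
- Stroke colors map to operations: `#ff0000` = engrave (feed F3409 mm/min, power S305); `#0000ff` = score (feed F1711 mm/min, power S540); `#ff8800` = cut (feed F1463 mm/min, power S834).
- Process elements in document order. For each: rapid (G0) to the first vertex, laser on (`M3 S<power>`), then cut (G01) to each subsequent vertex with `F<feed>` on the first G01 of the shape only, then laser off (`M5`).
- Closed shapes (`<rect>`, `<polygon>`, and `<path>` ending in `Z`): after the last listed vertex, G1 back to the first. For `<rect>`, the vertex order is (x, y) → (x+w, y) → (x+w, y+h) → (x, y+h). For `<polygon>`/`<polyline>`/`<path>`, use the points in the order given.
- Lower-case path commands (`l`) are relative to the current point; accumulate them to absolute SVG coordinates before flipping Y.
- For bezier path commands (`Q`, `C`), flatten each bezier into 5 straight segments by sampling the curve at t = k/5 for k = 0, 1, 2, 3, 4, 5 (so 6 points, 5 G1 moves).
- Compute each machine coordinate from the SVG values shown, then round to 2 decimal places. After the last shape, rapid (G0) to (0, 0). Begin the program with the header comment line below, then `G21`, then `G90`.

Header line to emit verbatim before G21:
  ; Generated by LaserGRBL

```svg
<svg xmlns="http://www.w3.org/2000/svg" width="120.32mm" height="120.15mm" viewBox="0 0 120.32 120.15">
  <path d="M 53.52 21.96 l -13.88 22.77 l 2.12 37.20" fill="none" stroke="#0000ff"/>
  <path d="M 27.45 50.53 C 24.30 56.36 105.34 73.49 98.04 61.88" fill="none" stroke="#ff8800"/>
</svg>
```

Since the viewBox matches the mm dimensions, user units are millimetres directly. The only transform is the Y-flip y_m = 120.15 − y_svg.

Shape 1 is a open polyline drawn with `<path>`. Its stroke #0000ff means score at S540, F1711. After flipping Y the toolpath is (53.52,98.19) → (39.64,75.42) → (41.76,38.22).

Shape 2 is a cubic bezier drawn with `<path>`. Its stroke #ff8800 means cut at S834, F1463. After flipping Y the toolpath is (27.45,69.62) → (34.28,65.09) → (53.04,59.76) → (75.44,55.57) → (93.20,54.43) → (98.04,58.27).

; Generated by LaserGRBL
G21
G90
G0 X53.52 Y98.19
M3 S540
G01 X39.64 Y75.42 F1711
G01 X41.76 Y38.22
M5
G0 X27.45 Y69.62
M3 S834
G01 X34.28 Y65.09 F1463
G01 X53.04 Y59.76
G01 X75.44 Y55.57
G01 X93.20 Y54.43
G01 X98.04 Y58.27
M5
G0 X0.00 Y0.00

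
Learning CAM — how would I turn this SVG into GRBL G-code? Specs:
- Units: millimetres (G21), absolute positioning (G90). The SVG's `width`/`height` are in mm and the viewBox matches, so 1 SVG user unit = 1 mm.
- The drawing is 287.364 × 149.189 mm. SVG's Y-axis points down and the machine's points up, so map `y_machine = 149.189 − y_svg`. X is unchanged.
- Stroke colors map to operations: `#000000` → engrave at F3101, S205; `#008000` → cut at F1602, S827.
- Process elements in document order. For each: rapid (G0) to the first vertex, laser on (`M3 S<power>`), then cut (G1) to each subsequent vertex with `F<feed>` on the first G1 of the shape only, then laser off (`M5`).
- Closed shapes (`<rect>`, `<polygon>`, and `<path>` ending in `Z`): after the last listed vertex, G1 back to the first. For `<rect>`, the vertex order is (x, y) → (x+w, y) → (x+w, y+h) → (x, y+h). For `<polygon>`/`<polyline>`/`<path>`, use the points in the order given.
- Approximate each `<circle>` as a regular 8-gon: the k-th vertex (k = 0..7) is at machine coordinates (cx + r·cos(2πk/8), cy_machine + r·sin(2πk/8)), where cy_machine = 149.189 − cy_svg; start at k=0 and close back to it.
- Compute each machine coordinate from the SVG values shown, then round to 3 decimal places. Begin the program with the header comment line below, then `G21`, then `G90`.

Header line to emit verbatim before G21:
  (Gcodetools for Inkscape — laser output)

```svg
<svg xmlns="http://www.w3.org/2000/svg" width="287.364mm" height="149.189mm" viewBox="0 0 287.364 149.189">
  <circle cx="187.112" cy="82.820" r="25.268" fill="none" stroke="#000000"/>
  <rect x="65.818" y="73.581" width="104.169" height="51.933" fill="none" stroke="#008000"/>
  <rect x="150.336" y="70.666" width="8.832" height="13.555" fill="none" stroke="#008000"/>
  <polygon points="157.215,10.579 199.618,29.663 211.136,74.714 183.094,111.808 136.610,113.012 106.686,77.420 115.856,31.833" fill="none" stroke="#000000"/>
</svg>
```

1 u = 1 mm; y_m = 149.189 − y.

[1] `<circle>` circle, #000000→engrave S205 F3101: (212.380,66.369) → (204.979,84.236) → (187.112,91.637) → (169.245,84.236) → (161.844,66.369) → (169.245,48.502) → (187.112,41.101) → (204.979,48.502) → (212.380,66.369) (closed)

[2] `<rect>` rectangle, #008000→cut S827 F1602: (65.818,75.608) → (169.987,75.608) → (169.987,23.675) → (65.818,23.675) → (65.818,75.608) (closed)

[3] `<rect>` rectangle, #008000→cut S827 F1602: (150.336,78.523) → (159.168,78.523) → (159.168,64.968) → (150.336,64.968) → (150.336,78.523) (closed)

[4] `<polygon>` regular polygon, #000000→engrave S205 F3101: (157.215,138.610) → (199.618,119.526) → (211.136,74.475) → (183.094,37.381) → (136.610,36.177) → (106.686,71.769) → (115.856,117.356) → (157.215,138.610) (closed)

(Gcodetools for Inkscape — laser output)
G21
G90
G0 X212.380 Y66.369
M3 S205
G1 X204.979 Y84.236 F3101
G1 X187.112 Y91.637
G1 X169.245 Y84.236
G1 X161.844 Y66.369
G1 X169.245 Y48.502
G1 X187.112 Y41.101
G1 X204.979 Y48.502
G1 X212.380 Y66.369
M5
G0 X65.818 Y75.608
M3 S827
G1 X169.987 Y75.608 F1602
G1 X169.987 Y23.675
G1 X65.818 Y23.675
G1 X65.818 Y75.608
M5
G0 X150.336 Y78.523
M3 S827
G1 X159.168 Y78.523 F1602
G1 X159.168 Y64.968
G1 X150.336 Y64.968
G1 X150.336 Y78.523
M5
G0 X157.215 Y138.610
M3 S205
G1 X199.618 Y119.526 F3101
G1 X211.136 Y74.475
G1 X183.094 Y37.381
G1 X136.610 Y36.177
G1 X106.686 Y71.769
G1 X115.856 Y117.356
G1 X157.215 Y138.610
M5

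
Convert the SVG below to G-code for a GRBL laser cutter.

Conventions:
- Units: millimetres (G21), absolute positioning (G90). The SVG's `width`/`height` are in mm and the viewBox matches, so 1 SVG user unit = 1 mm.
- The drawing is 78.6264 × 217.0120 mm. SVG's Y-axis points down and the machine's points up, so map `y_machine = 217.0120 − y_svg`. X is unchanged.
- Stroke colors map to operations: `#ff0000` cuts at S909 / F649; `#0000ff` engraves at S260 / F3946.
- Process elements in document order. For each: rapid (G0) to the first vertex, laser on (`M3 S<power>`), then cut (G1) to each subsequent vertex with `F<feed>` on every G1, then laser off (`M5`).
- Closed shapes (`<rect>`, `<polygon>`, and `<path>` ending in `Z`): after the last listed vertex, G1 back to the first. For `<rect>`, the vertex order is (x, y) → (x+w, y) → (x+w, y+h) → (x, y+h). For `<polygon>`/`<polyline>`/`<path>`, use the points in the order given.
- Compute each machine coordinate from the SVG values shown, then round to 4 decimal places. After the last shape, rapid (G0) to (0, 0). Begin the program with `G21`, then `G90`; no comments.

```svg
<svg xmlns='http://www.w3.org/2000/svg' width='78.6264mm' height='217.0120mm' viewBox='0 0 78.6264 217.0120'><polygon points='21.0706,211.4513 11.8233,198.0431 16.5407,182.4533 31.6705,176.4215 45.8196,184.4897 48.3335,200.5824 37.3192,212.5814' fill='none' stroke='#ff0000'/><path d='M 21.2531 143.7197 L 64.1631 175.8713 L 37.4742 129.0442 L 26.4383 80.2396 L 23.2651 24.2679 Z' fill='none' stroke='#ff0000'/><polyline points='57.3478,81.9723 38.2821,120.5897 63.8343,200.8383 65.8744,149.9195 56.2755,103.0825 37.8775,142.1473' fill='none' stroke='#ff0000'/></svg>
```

G21
G90
G0 X21.0706 Y5.5607
M3 S909
G1 X11.8233 Y18.9689 F649
G1 X16.5407 Y34.5587 F649
G1 X31.6705 Y40.5905 F649
G1 X45.8196 Y32.5223 F649
G1 X48.3335 Y16.4296 F649
G1 X37.3192 Y4.4306 F649
G1 X21.0706 Y5.5607 F649
M5
G0 X21.2531 Y73.2923
M3 S909
G1 X64.1631 Y41.1407 F649
G1 X37.4742 Y87.9678 F649
G1 X26.4383 Y136.7724 F649
G1 X23.2651 Y192.7441 F649
G1 X21.2531 Y73.2923 F649
M5
G0 X57.3478 Y135.0397
M3 S909
G1 X38.2821 Y96.4223 F649
G1 X63.8343 Y16.1737 F649
G1 X65.8744 Y67.0925 F649
G1 X56.2755 Y113.9295 F649
G1 X37.8775 Y74.8647 F649
M5
G0 X0.0000 Y0.0000

viewBox `0 0 78.6264 217.0120` with mm width/height → 1 unit = 1 mm. Flip: y_m = 217.0120 − y_svg.

**Shape 1** — `<polygon>` regular polygon, stroke `#ff0000` → cut (S909, F649). Machine vertices: (21.0706,5.5607) → (11.8233,18.9689) → (16.5407,34.5587) → (31.6705,40.5905) → (45.8196,32.5223) → (48.3335,16.4296) → (37.3192,4.4306) → (21.0706,5.5607). Closed: final G1 returns to the first vertex.

**Shape 2** — `<path>` closed polygon, stroke `#ff0000` → cut (S909, F649). Machine vertices: (21.2531,73.2923) → (64.1631,41.1407) → (37.4742,87.9678) → (26.4383,136.7724) → (23.2651,192.7441) → (21.2531,73.2923). Closed: final G1 returns to the first vertex.

**Shape 3** — `<polyline>` open polyline, stroke `#ff0000` → cut (S909, F649). Machine vertices: (57.3478,135.0397) → (38.2821,96.4223) → (63.8343,16.1737) → (65.8744,67.0925) → (56.2755,113.9295) → (37.8775,74.8647). Open path.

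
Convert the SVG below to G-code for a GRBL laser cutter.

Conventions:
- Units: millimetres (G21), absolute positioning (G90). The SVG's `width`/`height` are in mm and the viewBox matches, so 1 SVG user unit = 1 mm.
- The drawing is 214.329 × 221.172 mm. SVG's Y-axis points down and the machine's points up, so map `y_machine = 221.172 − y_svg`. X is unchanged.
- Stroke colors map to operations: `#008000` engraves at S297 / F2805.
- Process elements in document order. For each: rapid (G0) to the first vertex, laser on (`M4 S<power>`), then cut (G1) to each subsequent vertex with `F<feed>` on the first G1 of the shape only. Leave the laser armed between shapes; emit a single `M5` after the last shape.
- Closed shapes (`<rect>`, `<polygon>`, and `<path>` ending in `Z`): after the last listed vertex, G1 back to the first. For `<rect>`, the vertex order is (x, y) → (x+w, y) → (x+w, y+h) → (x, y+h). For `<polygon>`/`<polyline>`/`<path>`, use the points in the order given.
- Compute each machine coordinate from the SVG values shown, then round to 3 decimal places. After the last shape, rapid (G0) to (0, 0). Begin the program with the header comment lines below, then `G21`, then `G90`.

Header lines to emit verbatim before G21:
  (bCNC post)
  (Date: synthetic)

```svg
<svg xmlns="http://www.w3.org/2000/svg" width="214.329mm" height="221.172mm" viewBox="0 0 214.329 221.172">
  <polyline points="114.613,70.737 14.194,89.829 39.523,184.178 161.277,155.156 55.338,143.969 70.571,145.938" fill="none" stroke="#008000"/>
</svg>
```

(bCNC post)
(Date: synthetic)
G21
G90
G0 X114.613 Y150.435
M4 S297
G1 X14.194 Y131.343 F2805
G1 X39.523 Y36.994
G1 X161.277 Y66.016
G1 X55.338 Y77.203
G1 X70.571 Y75.234
M5
G0 X0.000 Y0.000

1 u = 1 mm; y_m = 221.172 − y.

[1] `<polyline>` open polyline, #008000→engrave S297 F2805: (114.613,150.435) → (14.194,131.343) → (39.523,36.994) → (161.277,66.016) → (55.338,77.203) → (70.571,75.234)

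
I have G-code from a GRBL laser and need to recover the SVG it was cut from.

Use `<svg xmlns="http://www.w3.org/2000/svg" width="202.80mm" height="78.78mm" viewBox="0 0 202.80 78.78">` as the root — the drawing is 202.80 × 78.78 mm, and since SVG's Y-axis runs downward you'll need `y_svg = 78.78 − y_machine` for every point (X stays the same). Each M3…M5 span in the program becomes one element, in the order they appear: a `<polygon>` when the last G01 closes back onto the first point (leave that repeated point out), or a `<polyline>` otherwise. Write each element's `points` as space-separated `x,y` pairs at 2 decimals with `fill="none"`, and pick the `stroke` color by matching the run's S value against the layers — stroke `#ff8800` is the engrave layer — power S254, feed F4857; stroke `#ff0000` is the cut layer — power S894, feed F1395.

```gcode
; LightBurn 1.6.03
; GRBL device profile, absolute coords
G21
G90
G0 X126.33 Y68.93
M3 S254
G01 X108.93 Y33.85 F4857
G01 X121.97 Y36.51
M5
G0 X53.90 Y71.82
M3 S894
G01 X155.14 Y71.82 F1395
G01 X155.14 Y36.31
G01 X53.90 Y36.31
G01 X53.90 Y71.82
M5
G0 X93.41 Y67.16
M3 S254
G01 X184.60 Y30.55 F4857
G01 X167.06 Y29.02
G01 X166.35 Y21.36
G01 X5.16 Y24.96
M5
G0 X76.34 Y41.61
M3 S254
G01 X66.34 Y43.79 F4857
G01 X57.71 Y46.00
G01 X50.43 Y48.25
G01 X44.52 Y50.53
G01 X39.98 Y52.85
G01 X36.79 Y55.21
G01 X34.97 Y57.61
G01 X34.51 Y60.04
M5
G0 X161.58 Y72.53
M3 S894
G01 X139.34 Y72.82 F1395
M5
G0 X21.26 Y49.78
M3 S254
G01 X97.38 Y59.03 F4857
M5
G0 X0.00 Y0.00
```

<svg xmlns="http://www.w3.org/2000/svg" width="202.80mm" height="78.78mm" viewBox="0 0 202.80 78.78">
  <polyline points="126.33,9.85 108.93,44.93 121.97,42.27" fill="none" stroke="#ff8800"/>
  <polygon points="53.90,6.96 155.14,6.96 155.14,42.47 53.90,42.47" fill="none" stroke="#ff0000"/>
  <polyline points="93.41,11.62 184.60,48.23 167.06,49.76 166.35,57.42 5.16,53.82" fill="none" stroke="#ff8800"/>
  <polyline points="76.34,37.17 66.34,34.99 57.71,32.78 50.43,30.53 44.52,28.25 39.98,25.93 36.79,23.57 34.97,21.17 34.51,18.74" fill="none" stroke="#ff8800"/>
  <polyline points="161.58,6.25 139.34,5.96" fill="none" stroke="#ff0000"/>
  <polyline points="21.26,29.00 97.38,19.75" fill="none" stroke="#ff8800"/>
</svg>

Machine Y-up, SVG Y-down with viewBox height 78.78, so y_svg = 78.78 − y_machine; X carries over.

Run 1: the run's S254 means `#ff8800` (engrave). The run is open, so emit a `<polyline>` with points (Y-flipped): 126.33,9.85 108.93,44.93 121.97,42.27.

Run 2: power S894 maps to stroke `#ff0000` (cut). The run returns to its start, so emit a `<polygon>` with points (Y-flipped): 53.90,6.96 155.14,6.96 155.14,42.47 53.90,42.47.

Run 3: power S254 maps to stroke `#ff8800` (engrave). The run is open, so emit a `<polyline>` with points (Y-flipped): 93.41,11.62 184.60,48.23 167.06,49.76 166.35,57.42 5.16,53.82.

Run 4: S254 ⇒ engrave layer `#ff8800`. The run is open, so emit a `<polyline>` with points (Y-flipped): 76.34,37.17 66.34,34.99 57.71,32.78 50.43,30.53 44.52,28.25 39.98,25.93 36.79,23.57 34.97,21.17 34.51,18.74.

Run 5: the run's S894 means `#ff0000` (cut). The run is open, so emit a `<polyline>` with points (Y-flipped): 161.58,6.25 139.34,5.96.

Run 6: the run's S254 means `#ff8800` (engrave). The run is open, so emit a `<polyline>` with points (Y-flipped): 21.26,29.00 97.38,19.75.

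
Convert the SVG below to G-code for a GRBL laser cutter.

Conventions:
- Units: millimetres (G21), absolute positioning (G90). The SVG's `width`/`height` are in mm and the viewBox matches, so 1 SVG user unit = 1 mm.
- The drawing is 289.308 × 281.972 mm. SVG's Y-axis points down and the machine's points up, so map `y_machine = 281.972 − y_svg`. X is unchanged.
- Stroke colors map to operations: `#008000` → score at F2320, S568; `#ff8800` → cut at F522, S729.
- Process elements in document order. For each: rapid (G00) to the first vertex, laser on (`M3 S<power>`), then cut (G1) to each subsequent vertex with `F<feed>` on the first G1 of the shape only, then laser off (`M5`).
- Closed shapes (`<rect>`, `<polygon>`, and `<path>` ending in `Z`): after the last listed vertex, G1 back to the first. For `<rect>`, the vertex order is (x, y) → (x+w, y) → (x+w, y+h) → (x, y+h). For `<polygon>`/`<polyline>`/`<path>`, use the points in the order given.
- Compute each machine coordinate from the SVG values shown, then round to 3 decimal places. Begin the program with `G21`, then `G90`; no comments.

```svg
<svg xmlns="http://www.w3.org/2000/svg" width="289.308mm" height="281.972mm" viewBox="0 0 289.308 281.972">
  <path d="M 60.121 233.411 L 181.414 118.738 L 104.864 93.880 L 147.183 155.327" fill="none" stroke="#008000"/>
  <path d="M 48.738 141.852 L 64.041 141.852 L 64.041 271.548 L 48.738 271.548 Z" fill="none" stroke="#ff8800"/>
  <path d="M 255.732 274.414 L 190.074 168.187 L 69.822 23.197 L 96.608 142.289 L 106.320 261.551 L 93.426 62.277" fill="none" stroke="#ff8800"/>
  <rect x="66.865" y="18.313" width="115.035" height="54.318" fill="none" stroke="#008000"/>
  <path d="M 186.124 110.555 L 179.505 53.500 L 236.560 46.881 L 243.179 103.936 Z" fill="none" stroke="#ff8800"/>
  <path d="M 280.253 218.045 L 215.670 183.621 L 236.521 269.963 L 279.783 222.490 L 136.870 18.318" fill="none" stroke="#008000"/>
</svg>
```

G21
G90
G00 X60.121 Y48.561
M3 S568
G1 X181.414 Y163.234 F2320
G1 X104.864 Y188.092
G1 X147.183 Y126.645
M5
G00 X48.738 Y140.120
M3 S729
G1 X64.041 Y140.120 F522
G1 X64.041 Y10.424
G1 X48.738 Y10.424
G1 X48.738 Y140.120
M5
G00 X255.732 Y7.558
M3 S729
G1 X190.074 Y113.785 F522
G1 X69.822 Y258.775
G1 X96.608 Y139.683
G1 X106.320 Y20.421
G1 X93.426 Y219.695
M5
G00 X66.865 Y263.659
M3 S568
G1 X181.900 Y263.659 F2320
G1 X181.900 Y209.341
G1 X66.865 Y209.341
G1 X66.865 Y263.659
M5
G00 X186.124 Y171.417
M3 S729
G1 X179.505 Y228.472 F522
G1 X236.560 Y235.091
G1 X243.179 Y178.036
G1 X186.124 Y171.417
M5
G00 X280.253 Y63.927
M3 S568
G1 X215.670 Y98.351 F2320
G1 X236.521 Y12.009
G1 X279.783 Y59.482
G1 X136.870 Y263.654
M5

1 u = 1 mm; y_m = 281.972 − y.

[1] `<path>` open polyline, #008000→score S568 F2320: (60.121,48.561) → (181.414,163.234) → (104.864,188.092) → (147.183,126.645)

[2] `<path>` rectangle, #ff8800→cut S729 F522: (48.738,140.120) → (64.041,140.120) → (64.041,10.424) → (48.738,10.424) → (48.738,140.120) (closed)

[3] `<path>` open polyline, #ff8800→cut S729 F522: (255.732,7.558) → (190.074,113.785) → (69.822,258.775) → (96.608,139.683) → (106.320,20.421) → (93.426,219.695)

[4] `<rect>` rectangle, #008000→score S568 F2320: (66.865,263.659) → (181.900,263.659) → (181.900,209.341) → (66.865,209.341) → (66.865,263.659) (closed)

[5] `<path>` regular polygon, #ff8800→cut S729 F522: (186.124,171.417) → (179.505,228.472) → (236.560,235.091) → (243.179,178.036) → (186.124,171.417) (closed)

[6] `<path>` open polyline, #008000→score S568 F2320: (280.253,63.927) → (215.670,98.351) → (236.521,12.009) → (279.783,59.482) → (136.870,263.654)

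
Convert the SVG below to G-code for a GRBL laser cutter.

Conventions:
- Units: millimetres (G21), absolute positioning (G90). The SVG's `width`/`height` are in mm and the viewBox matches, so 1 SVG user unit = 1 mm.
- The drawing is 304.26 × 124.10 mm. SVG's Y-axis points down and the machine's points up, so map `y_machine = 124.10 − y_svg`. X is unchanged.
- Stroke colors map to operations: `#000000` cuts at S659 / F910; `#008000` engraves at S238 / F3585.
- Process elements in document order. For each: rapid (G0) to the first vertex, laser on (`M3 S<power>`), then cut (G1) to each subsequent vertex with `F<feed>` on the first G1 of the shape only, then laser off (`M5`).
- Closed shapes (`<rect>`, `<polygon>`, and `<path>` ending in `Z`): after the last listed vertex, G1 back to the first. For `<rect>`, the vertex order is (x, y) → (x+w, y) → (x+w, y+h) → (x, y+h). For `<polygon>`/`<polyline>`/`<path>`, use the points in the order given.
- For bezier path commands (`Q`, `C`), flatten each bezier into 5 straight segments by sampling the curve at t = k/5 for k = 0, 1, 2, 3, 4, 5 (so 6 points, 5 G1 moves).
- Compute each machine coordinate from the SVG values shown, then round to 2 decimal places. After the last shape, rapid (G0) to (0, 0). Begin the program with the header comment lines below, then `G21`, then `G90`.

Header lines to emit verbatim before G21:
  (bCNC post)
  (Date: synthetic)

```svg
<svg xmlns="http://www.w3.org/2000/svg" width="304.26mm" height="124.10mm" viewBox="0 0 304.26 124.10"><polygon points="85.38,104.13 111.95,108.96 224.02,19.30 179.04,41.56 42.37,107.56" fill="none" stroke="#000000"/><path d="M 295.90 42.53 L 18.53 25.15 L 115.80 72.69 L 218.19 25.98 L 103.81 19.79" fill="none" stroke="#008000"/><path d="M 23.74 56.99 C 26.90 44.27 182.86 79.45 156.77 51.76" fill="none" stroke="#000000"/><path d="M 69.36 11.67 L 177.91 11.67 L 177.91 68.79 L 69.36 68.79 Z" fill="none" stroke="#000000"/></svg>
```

(bCNC post)
(Date: synthetic)
G21
G90
G0 X85.38 Y19.97
M3 S659
G1 X111.95 Y15.14 F910
G1 X224.02 Y104.80
G1 X179.04 Y82.54
G1 X42.37 Y16.54
G1 X85.38 Y19.97
M5
G0 X295.90 Y81.57
M3 S238
G1 X18.53 Y98.95 F3585
G1 X115.80 Y51.41
G1 X218.19 Y98.12
G1 X103.81 Y104.31
M5
G0 X23.74 Y67.11
M3 S659
G1 X41.29 Y69.88 F910
G1 X79.45 Y66.47
G1 X122.12 Y62.20
G1 X153.26 Y62.38
G1 X156.77 Y72.34
M5
G0 X69.36 Y112.43
M3 S659
G1 X177.91 Y112.43 F910
G1 X177.91 Y55.31
G1 X69.36 Y55.31
G1 X69.36 Y112.43
M5
G0 X0.00 Y0.00

1 u = 1 mm; y_m = 124.10 − y.

[1] `<polygon>` closed polygon, #000000→cut S659 F910: (85.38,19.97) → (111.95,15.14) → (224.02,104.80) → (179.04,82.54) → (42.37,16.54) → (85.38,19.97) (closed)

[2] `<path>` open polyline, #008000→engrave S238 F3585: (295.90,81.57) → (18.53,98.95) → (115.80,51.41) → (218.19,98.12) → (103.81,104.31)

[3] `<path>` cubic bezier, #000000→cut S659 F910: (23.74,67.11) → (41.29,69.88) → (79.45,66.47) → (122.12,62.20) → (153.26,62.38) → (156.77,72.34)

[4] `<path>` rectangle, #000000→cut S659 F910: (69.36,112.43) → (177.91,112.43) → (177.91,55.31) → (69.36,55.31) → (69.36,112.43) (closed)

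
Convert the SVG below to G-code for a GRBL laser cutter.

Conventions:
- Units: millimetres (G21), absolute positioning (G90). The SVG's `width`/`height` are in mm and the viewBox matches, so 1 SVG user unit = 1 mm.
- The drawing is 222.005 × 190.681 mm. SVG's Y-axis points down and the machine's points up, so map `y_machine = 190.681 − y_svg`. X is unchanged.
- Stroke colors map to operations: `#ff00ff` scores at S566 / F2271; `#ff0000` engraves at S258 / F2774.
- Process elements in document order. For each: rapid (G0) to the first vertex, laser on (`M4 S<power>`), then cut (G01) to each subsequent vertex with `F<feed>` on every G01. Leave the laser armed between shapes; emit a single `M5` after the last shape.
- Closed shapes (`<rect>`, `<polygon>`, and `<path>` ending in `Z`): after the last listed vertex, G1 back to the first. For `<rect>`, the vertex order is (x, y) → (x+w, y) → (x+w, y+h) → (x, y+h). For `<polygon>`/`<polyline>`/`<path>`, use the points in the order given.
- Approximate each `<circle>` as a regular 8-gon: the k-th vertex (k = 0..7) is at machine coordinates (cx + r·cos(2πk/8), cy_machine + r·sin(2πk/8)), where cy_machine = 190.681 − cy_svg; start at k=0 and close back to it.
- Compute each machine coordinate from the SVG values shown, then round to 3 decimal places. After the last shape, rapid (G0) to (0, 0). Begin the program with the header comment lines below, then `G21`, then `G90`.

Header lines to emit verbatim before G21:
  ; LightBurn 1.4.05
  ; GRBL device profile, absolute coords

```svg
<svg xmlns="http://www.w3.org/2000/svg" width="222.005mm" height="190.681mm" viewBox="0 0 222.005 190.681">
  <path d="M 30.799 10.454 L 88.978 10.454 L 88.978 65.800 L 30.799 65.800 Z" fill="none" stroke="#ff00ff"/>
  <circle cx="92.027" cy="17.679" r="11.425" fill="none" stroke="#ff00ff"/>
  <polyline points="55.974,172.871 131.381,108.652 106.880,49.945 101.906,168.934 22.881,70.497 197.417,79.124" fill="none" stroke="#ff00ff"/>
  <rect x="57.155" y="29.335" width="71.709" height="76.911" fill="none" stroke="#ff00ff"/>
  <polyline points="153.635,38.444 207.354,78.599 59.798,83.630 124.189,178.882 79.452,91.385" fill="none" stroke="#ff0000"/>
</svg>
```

; LightBurn 1.4.05
; GRBL device profile, absolute coords
G21
G90
G0 X30.799 Y180.227
M4 S566
G01 X88.978 Y180.227 F2271
G01 X88.978 Y124.881 F2271
G01 X30.799 Y124.881 F2271
G01 X30.799 Y180.227 F2271
G0 X103.452 Y173.002
M4 S566
G01 X100.106 Y181.081 F2271
G01 X92.027 Y184.427 F2271
G01 X83.948 Y181.081 F2271
G01 X80.602 Y173.002 F2271
G01 X83.948 Y164.923 F2271
G01 X92.027 Y161.577 F2271
G01 X100.106 Y164.923 F2271
G01 X103.452 Y173.002 F2271
G0 X55.974 Y17.810
M4 S566
G01 X131.381 Y82.029 F2271
G01 X106.880 Y140.736 F2271
G01 X101.906 Y21.747 F2271
G01 X22.881 Y120.184 F2271
G01 X197.417 Y111.557 F2271
G0 X57.155 Y161.346
M4 S566
G01 X128.864 Y161.346 F2271
G01 X128.864 Y84.435 F2271
G01 X57.155 Y84.435 F2271
G01 X57.155 Y161.346 F2271
G0 X153.635 Y152.237
M4 S258
G01 X207.354 Y112.082 F2774
G01 X59.798 Y107.051 F2774
G01 X124.189 Y11.799 F2774
G01 X79.452 Y99.296 F2774
M5
G0 X0.000 Y0.000

viewBox `0 0 222.005 190.681` with mm width/height → 1 unit = 1 mm. Flip: y_m = 190.681 − y_svg.

**Shape 1** — `<path>` rectangle, stroke `#ff00ff` → score (S566, F2271). Machine vertices: (30.799,180.227) → (88.978,180.227) → (88.978,124.881) → (30.799,124.881) → (30.799,180.227). Closed: final G1 returns to the first vertex.

**Shape 2** — `<circle>` circle, stroke `#ff00ff` → score (S566, F2271). Machine vertices: (103.452,173.002) → (100.106,181.081) → (92.027,184.427) → (83.948,181.081) → (80.602,173.002) → (83.948,164.923) → (92.027,161.577) → (100.106,164.923) → (103.452,173.002). Closed: final G1 returns to the first vertex.

**Shape 3** — `<polyline>` open polyline, stroke `#ff00ff` → score (S566, F2271). Machine vertices: (55.974,17.810) → (131.381,82.029) → (106.880,140.736) → (101.906,21.747) → (22.881,120.184) → (197.417,111.557). Open path.

**Shape 4** — `<rect>` rectangle, stroke `#ff00ff` → score (S566, F2271). Machine vertices: (57.155,161.346) → (128.864,161.346) → (128.864,84.435) → (57.155,84.435) → (57.155,161.346). Closed: final G1 returns to the first vertex.

**Shape 5** — `<polyline>` open polyline, stroke `#ff0000` → engrave (S258, F2774). Machine vertices: (153.635,152.237) → (207.354,112.082) → (59.798,107.051) → (124.189,11.799) → (79.452,99.296). Open path.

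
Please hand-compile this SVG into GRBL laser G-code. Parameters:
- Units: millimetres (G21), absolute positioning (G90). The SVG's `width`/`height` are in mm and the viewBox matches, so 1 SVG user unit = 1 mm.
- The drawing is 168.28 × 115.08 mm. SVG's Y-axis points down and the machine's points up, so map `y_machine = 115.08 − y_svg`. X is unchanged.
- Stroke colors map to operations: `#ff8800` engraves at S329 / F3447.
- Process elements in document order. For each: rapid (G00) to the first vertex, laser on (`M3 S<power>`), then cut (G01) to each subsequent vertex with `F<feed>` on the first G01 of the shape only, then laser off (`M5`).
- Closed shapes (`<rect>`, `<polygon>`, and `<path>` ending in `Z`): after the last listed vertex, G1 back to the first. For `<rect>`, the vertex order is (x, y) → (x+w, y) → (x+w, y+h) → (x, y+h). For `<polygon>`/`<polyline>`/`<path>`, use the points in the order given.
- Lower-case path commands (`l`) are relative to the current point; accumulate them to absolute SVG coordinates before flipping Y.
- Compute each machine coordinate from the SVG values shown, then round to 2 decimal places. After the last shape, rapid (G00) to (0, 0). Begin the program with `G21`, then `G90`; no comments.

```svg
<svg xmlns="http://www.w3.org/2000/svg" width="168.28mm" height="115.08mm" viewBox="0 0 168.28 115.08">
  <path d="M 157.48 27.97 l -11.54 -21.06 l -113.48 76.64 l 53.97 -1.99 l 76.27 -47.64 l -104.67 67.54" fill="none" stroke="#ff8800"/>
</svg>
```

viewBox `0 0 168.28 115.08` with mm width/height → 1 unit = 1 mm. Flip: y_m = 115.08 − y_svg.

**Shape 1** — `<path>` open polyline, stroke `#ff8800` → engrave (S329, F3447). Machine vertices: (157.48,87.11) → (145.94,108.17) → (32.46,31.53) → (86.43,33.52) → (162.70,81.16) → (58.03,13.62). Open path.

G21
G90
G00 X157.48 Y87.11
M3 S329
G01 X145.94 Y108.17 F3447
G01 X32.46 Y31.53
G01 X86.43 Y33.52
G01 X162.70 Y81.16
G01 X58.03 Y13.62
M5
G00 X0.00 Y0.00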